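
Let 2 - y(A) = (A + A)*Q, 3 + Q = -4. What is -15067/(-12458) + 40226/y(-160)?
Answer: -233707781/13940502 ≈ -16.765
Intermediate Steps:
Q = -7 (Q = -3 - 4 = -7)
y(A) = 2 + 14*A (y(A) = 2 - (A + A)*(-7) = 2 - 2*A*(-7) = 2 - (-14)*A = 2 + 14*A)
-15067/(-12458) + 40226/y(-160) = -15067/(-12458) + 40226/(2 + 14*(-160)) = -15067*(-1/12458) + 40226/(2 - 2240) = 15067/12458 + 40226/(-2238) = 15067/12458 + 40226*(-1/2238) = 15067/12458 - 20113/1119 = -233707781/13940502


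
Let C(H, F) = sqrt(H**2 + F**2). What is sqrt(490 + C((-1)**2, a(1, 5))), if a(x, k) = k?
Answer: sqrt(490 + sqrt(26)) ≈ 22.251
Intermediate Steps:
C(H, F) = sqrt(F**2 + H**2)
sqrt(490 + C((-1)**2, a(1, 5))) = sqrt(490 + sqrt(5**2 + ((-1)**2)**2)) = sqrt(490 + sqrt(25 + 1**2)) = sqrt(490 + sqrt(25 + 1)) = sqrt(490 + sqrt(26))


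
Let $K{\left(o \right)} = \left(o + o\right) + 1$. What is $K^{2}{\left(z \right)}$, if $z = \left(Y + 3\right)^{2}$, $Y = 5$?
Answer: $16641$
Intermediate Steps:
$z = 64$ ($z = \left(5 + 3\right)^{2} = 8^{2} = 64$)
$K{\left(o \right)} = 1 + 2 o$ ($K{\left(o \right)} = 2 o + 1 = 1 + 2 o$)
$K^{2}{\left(z \right)} = \left(1 + 2 \cdot 64\right)^{2} = \left(1 + 128\right)^{2} = 129^{2} = 16641$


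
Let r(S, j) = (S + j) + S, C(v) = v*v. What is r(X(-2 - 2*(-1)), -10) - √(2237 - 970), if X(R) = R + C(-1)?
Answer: -8 - √1267 ≈ -43.595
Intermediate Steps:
C(v) = v²
X(R) = 1 + R (X(R) = R + (-1)² = R + 1 = 1 + R)
r(S, j) = j + 2*S
r(X(-2 - 2*(-1)), -10) - √(2237 - 970) = (-10 + 2*(1 + (-2 - 2*(-1)))) - √(2237 - 970) = (-10 + 2*(1 + (-2 + 2))) - √1267 = (-10 + 2*(1 + 0)) - √1267 = (-10 + 2*1) - √1267 = (-10 + 2) - √1267 = -8 - √1267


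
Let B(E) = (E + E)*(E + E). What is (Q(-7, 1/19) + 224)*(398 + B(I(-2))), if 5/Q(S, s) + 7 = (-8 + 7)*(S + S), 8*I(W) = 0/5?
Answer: 626054/7 ≈ 89436.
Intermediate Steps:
I(W) = 0 (I(W) = (0/5)/8 = (0*(⅕))/8 = (⅛)*0 = 0)
Q(S, s) = 5/(-7 - 2*S) (Q(S, s) = 5/(-7 + (-8 + 7)*(S + S)) = 5/(-7 - 2*S))
B(E) = 4*E² (B(E) = (2*E)*(2*E) = 4*E²)
(Q(-7, 1/19) + 224)*(398 + B(I(-2))) = (-5/(7 + 2*(-7)) + 224)*(398 + 4*0²) = (-5/(7 - 14) + 224)*(398 + 4*0) = (-5/(-7) + 224)*(398 + 0) = (-5*(-⅐) + 224)*398 = (5/7 + 224)*398 = (1573/7)*398 = 626054/7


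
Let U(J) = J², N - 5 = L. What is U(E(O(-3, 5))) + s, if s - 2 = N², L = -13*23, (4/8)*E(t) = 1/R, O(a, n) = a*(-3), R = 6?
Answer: 777943/9 ≈ 86438.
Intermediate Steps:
O(a, n) = -3*a
E(t) = ⅓ (E(t) = 2/6 = 2*(⅙) = ⅓)
L = -299
N = -294 (N = 5 - 299 = -294)
s = 86438 (s = 2 + (-294)² = 2 + 86436 = 86438)
U(E(O(-3, 5))) + s = (⅓)² + 86438 = ⅑ + 86438 = 777943/9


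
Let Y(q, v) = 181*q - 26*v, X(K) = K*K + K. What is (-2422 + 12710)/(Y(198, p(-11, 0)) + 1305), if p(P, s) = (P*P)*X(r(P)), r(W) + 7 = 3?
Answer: -10288/609 ≈ -16.893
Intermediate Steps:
r(W) = -4 (r(W) = -7 + 3 = -4)
X(K) = K + K**2 (X(K) = K**2 + K = K + K**2)
p(P, s) = 12*P**2 (p(P, s) = (P*P)*(-4*(1 - 4)) = P**2*(-4*(-3)) = P**2*12 = 12*P**2)
Y(q, v) = -26*v + 181*q
(-2422 + 12710)/(Y(198, p(-11, 0)) + 1305) = (-2422 + 12710)/((-312*(-11)**2 + 181*198) + 1305) = 10288/((-312*121 + 35838) + 1305) = 10288/((-26*1452 + 35838) + 1305) = 10288/((-37752 + 35838) + 1305) = 10288/(-1914 + 1305) = 10288/(-609) = 10288*(-1/609) = -10288/609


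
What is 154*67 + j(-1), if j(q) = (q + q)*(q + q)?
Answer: 10322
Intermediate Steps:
j(q) = 4*q² (j(q) = (2*q)*(2*q) = 4*q²)
154*67 + j(-1) = 154*67 + 4*(-1)² = 10318 + 4*1 = 10318 + 4 = 10322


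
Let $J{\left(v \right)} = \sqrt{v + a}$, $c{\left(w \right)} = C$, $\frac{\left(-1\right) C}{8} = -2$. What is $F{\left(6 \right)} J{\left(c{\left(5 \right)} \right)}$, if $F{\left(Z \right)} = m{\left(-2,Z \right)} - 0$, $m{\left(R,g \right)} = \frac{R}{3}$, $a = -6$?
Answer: $- \frac{2 \sqrt{10}}{3} \approx -2.1082$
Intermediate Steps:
$m{\left(R,g \right)} = \frac{R}{3}$ ($m{\left(R,g \right)} = R \frac{1}{3} = \frac{R}{3}$)
$C = 16$ ($C = \left(-8\right) \left(-2\right) = 16$)
$F{\left(Z \right)} = - \frac{2}{3}$ ($F{\left(Z \right)} = \frac{1}{3} \left(-2\right) - 0 = - \frac{2}{3} + 0 = - \frac{2}{3}$)
$c{\left(w \right)} = 16$
$J{\left(v \right)} = \sqrt{-6 + v}$ ($J{\left(v \right)} = \sqrt{v - 6} = \sqrt{-6 + v}$)
$F{\left(6 \right)} J{\left(c{\left(5 \right)} \right)} = - \frac{2 \sqrt{-6 + 16}}{3} = - \frac{2 \sqrt{10}}{3}$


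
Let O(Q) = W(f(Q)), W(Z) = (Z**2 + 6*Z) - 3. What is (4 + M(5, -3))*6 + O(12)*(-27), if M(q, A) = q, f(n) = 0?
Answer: 135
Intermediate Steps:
W(Z) = -3 + Z**2 + 6*Z
O(Q) = -3 (O(Q) = -3 + 0**2 + 6*0 = -3 + 0 + 0 = -3)
(4 + M(5, -3))*6 + O(12)*(-27) = (4 + 5)*6 - 3*(-27) = 9*6 + 81 = 54 + 81 = 135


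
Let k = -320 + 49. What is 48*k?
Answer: -13008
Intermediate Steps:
k = -271
48*k = 48*(-271) = -13008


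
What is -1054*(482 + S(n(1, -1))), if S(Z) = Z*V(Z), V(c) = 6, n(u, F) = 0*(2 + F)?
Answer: -508028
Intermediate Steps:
n(u, F) = 0
S(Z) = 6*Z (S(Z) = Z*6 = 6*Z)
-1054*(482 + S(n(1, -1))) = -1054*(482 + 6*0) = -1054*(482 + 0) = -1054*482 = -508028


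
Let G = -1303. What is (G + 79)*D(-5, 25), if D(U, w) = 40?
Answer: -48960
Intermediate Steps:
(G + 79)*D(-5, 25) = (-1303 + 79)*40 = -1224*40 = -48960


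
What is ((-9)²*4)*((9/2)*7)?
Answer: 10206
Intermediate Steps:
((-9)²*4)*((9/2)*7) = (81*4)*((9*(½))*7) = 324*((9/2)*7) = 324*(63/2) = 10206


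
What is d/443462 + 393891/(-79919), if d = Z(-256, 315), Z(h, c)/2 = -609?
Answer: -87386515992/17720519789 ≈ -4.9314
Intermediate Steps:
Z(h, c) = -1218 (Z(h, c) = 2*(-609) = -1218)
d = -1218
d/443462 + 393891/(-79919) = -1218/443462 + 393891/(-79919) = -1218*1/443462 + 393891*(-1/79919) = -609/221731 - 393891/79919 = -87386515992/17720519789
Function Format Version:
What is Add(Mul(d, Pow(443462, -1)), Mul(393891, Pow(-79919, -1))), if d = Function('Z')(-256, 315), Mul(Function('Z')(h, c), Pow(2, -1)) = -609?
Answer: Rational(-87386515992, 17720519789) ≈ -4.9314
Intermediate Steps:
Function('Z')(h, c) = -1218 (Function('Z')(h, c) = Mul(2, -609) = -1218)
d = -1218
Add(Mul(d, Pow(443462, -1)), Mul(393891, Pow(-79919, -1))) = Add(Mul(-1218, Pow(443462, -1)), Mul(393891, Pow(-79919, -1))) = Add(Mul(-1218, Rational(1, 443462)), Mul(393891, Rational(-1, 79919))) = Add(Rational(-609, 221731), Rational(-393891, 79919)) = Rational(-87386515992, 17720519789)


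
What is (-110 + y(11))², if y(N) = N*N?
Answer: 121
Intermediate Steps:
y(N) = N²
(-110 + y(11))² = (-110 + 11²)² = (-110 + 121)² = 11² = 121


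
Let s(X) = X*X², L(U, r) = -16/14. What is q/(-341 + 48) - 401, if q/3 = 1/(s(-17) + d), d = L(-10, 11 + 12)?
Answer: -4041641686/10078907 ≈ -401.00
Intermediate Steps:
L(U, r) = -8/7 (L(U, r) = -16*1/14 = -8/7)
d = -8/7 ≈ -1.1429
s(X) = X³
q = -21/34399 (q = 3/((-17)³ - 8/7) = 3/(-4913 - 8/7) = 3/(-34399/7) = 3*(-7/34399) = -21/34399 ≈ -0.00061048)
q/(-341 + 48) - 401 = -21/34399/(-341 + 48) - 401 = -21/34399/(-293) - 401 = -1/293*(-21/34399) - 401 = 21/10078907 - 401 = -4041641686/10078907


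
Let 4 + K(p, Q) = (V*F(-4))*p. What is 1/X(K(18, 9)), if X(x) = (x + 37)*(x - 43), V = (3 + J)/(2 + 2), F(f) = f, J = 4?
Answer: 1/16089 ≈ 6.2154e-5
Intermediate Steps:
V = 7/4 (V = (3 + 4)/(2 + 2) = 7/4 ≈ 1.7500)
K(p, Q) = -4 - 7*p (K(p, Q) = -4 + ((7/4)*(-4))*p = -4 - 7*p)
X(x) = (-43 + x)*(37 + x) (X(x) = (37 + x)*(-43 + x) = (-43 + x)*(37 + x))
1/X(K(18, 9)) = 1/(-1591 + (-4 - 7*18)**2 - 6*(-4 - 7*18)) = 1/(-1591 + (-4 - 126)**2 - 6*(-4 - 126)) = 1/(-1591 + (-130)**2 - 6*(-130)) = 1/(-1591 + 16900 + 780) = 1/16089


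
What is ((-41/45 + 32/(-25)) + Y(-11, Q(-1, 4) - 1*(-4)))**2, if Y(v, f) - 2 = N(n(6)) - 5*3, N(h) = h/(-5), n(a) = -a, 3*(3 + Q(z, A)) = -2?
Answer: 9909904/50625 ≈ 195.75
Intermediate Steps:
Q(z, A) = -11/3 (Q(z, A) = -3 + (1/3)*(-2) = -3 - 2/3 = -11/3)
N(h) = -h/5 (N(h) = h*(-1/5) = -h/5)
Y(v, f) = -59/5 (Y(v, f) = 2 + (-(-1)*6/5 - 5*3) = 2 + (-1/5*(-6) - 15) = 2 + (6/5 - 15) = 2 - 69/5 = -59/5)
((-41/45 + 32/(-25)) + Y(-11, Q(-1, 4) - 1*(-4)))**2 = ((-41/45 + 32/(-25)) - 59/5)**2 = ((-41*1/45 + 32*(-1/25)) - 59/5)**2 = ((-41/45 - 32/25) - 59/5)**2 = (-493/225 - 59/5)**2 = (-3148/225)**2 = 9909904/50625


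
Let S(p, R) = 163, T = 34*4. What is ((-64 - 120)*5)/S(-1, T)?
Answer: -920/163 ≈ -5.6442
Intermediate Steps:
T = 136
((-64 - 120)*5)/S(-1, T) = ((-64 - 120)*5)/163 = -184*5*(1/163) = -920*1/163 = -920/163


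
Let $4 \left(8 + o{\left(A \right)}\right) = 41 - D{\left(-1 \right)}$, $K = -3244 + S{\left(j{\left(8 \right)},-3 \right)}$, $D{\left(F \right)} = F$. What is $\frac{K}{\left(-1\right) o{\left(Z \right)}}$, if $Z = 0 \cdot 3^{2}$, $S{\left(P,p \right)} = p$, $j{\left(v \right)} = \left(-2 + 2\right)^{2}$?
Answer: $\frac{6494}{5} \approx 1298.8$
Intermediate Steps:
$j{\left(v \right)} = 0$ ($j{\left(v \right)} = 0^{2} = 0$)
$Z = 0$ ($Z = 0 \cdot 9 = 0$)
$K = -3247$ ($K = -3244 - 3 = -3247$)
$o{\left(A \right)} = \frac{5}{2}$ ($o{\left(A \right)} = -8 + \frac{41 - -1}{4} = -8 + \frac{41 + 1}{4} = -8 + \frac{1}{4} \cdot 42 = -8 + \frac{21}{2} = \frac{5}{2}$)
$\frac{K}{\left(-1\right) o{\left(Z \right)}} = - \frac{3247}{\left(-1\right) \frac{5}{2}} = - \frac{3247}{- \frac{5}{2}} = \left(-3247\right) \left(- \frac{2}{5}\right) = \frac{6494}{5}$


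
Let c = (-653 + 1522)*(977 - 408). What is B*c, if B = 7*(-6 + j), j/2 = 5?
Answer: 13844908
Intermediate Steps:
j = 10 (j = 2*5 = 10)
c = 494461 (c = 869*569 = 494461)
B = 28 (B = 7*(-6 + 10) = 7*4 = 28)
B*c = 28*494461 = 13844908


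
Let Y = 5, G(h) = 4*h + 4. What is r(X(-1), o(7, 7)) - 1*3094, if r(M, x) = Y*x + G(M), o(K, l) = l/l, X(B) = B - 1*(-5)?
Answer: -3069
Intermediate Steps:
G(h) = 4 + 4*h
X(B) = 5 + B (X(B) = B + 5 = 5 + B)
o(K, l) = 1
r(M, x) = 4 + 4*M + 5*x (r(M, x) = 5*x + (4 + 4*M) = 4 + 4*M + 5*x)
r(X(-1), o(7, 7)) - 1*3094 = (4 + 4*(5 - 1) + 5*1) - 1*3094 = (4 + 4*4 + 5) - 3094 = (4 + 16 + 5) - 3094 = 25 - 3094 = -3069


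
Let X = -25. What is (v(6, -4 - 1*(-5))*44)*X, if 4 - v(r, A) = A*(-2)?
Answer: -6600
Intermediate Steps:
v(r, A) = 4 + 2*A (v(r, A) = 4 - A*(-2) = 4 - (-2)*A = 4 + 2*A)
(v(6, -4 - 1*(-5))*44)*X = ((4 + 2*(-4 - 1*(-5)))*44)*(-25) = ((4 + 2*(-4 + 5))*44)*(-25) = ((4 + 2*1)*44)*(-25) = ((4 + 2)*44)*(-25) = (6*44)*(-25) = 264*(-25) = -6600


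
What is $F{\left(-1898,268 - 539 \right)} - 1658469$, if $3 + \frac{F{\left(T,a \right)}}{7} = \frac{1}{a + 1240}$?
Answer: $- \frac{1607076803}{969} \approx -1.6585 \cdot 10^{6}$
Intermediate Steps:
$F{\left(T,a \right)} = -21 + \frac{7}{1240 + a}$ ($F{\left(T,a \right)} = -21 + \frac{7}{a + 1240} = -21 + \frac{7}{1240 + a}$)
$F{\left(-1898,268 - 539 \right)} - 1658469 = \frac{7 \left(-3719 - 3 \left(268 - 539\right)\right)}{1240 + \left(268 - 539\right)} - 1658469 = \frac{7 \left(-3719 - -813\right)}{1240 - 271} - 1658469 = \frac{7 \left(-3719 + 813\right)}{969} - 1658469 = 7 \cdot \frac{1}{969} \left(-2906\right) - 1658469 = - \frac{20342}{969} - 1658469 = - \frac{1607076803}{969}$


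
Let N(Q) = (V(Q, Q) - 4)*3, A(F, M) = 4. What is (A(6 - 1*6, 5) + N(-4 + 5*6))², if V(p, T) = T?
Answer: 4900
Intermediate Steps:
N(Q) = -12 + 3*Q (N(Q) = (Q - 4)*3 = (-4 + Q)*3 = -12 + 3*Q)
(A(6 - 1*6, 5) + N(-4 + 5*6))² = (4 + (-12 + 3*(-4 + 5*6)))² = (4 + (-12 + 3*(-4 + 30)))² = (4 + (-12 + 3*26))² = (4 + (-12 + 78))² = (4 + 66)² = 70² = 4900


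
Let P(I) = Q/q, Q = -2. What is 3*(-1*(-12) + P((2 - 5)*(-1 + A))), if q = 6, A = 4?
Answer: 35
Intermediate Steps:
P(I) = -⅓ (P(I) = -2/6 = -2*⅙ = -⅓)
3*(-1*(-12) + P((2 - 5)*(-1 + A))) = 3*(-1*(-12) - ⅓) = 3*(12 - ⅓) = 3*(35/3) = 35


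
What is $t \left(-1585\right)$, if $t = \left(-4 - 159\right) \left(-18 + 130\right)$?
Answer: $28935760$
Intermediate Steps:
$t = -18256$ ($t = \left(-163\right) 112 = -18256$)
$t \left(-1585\right) = \left(-18256\right) \left(-1585\right) = 28935760$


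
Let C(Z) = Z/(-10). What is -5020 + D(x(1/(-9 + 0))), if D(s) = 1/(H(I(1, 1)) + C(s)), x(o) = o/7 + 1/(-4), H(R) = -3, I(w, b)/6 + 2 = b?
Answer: -37617380/7493 ≈ -5020.3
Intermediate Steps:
I(w, b) = -12 + 6*b
x(o) = -¼ + o/7 (x(o) = o*(⅐) + 1*(-¼) = o/7 - ¼ = -¼ + o/7)
C(Z) = -Z/10 (C(Z) = Z*(-⅒) = -Z/10)
D(s) = 1/(-3 - s/10)
-5020 + D(x(1/(-9 + 0))) = -5020 - 10/(30 + (-¼ + 1/(7*(-9 + 0)))) = -5020 - 10/(30 + (-¼ + (⅐)/(-9))) = -5020 - 10/(30 + (-¼ + (⅐)*(-⅑))) = -5020 - 10/(30 + (-¼ - 1/63)) = -5020 - 10/(30 - 67/252) = -5020 - 10/7493/252 = -5020 - 10*252/7493 = -5020 - 2520/7493 = -37617380/7493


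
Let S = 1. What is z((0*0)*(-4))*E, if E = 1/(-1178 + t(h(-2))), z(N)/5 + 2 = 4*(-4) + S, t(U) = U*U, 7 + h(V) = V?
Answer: 85/1097 ≈ 0.077484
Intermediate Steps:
h(V) = -7 + V
t(U) = U**2
z(N) = -85 (z(N) = -10 + 5*(4*(-4) + 1) = -10 + 5*(-16 + 1) = -10 + 5*(-15) = -10 - 75 = -85)
E = -1/1097 (E = 1/(-1178 + (-7 - 2)**2) = 1/(-1178 + (-9)**2) = 1/(-1178 + 81) = 1/(-1097) = -1/1097 ≈ -0.00091158)
z((0*0)*(-4))*E = -85*(-1/1097) = 85/1097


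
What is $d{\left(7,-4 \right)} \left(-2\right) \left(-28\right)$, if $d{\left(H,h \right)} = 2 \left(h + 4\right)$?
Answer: $0$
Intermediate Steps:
$d{\left(H,h \right)} = 8 + 2 h$ ($d{\left(H,h \right)} = 2 \left(4 + h\right) = 8 + 2 h$)
$d{\left(7,-4 \right)} \left(-2\right) \left(-28\right) = \left(8 + 2 \left(-4\right)\right) \left(-2\right) \left(-28\right) = \left(8 - 8\right) \left(-2\right) \left(-28\right) = 0 \left(-2\right) \left(-28\right) = 0 \left(-28\right) = 0$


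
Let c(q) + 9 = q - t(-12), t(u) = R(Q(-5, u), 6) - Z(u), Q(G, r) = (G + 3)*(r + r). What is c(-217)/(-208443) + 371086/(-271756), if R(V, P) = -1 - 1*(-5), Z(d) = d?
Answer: -38642257073/28322817954 ≈ -1.3644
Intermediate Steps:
Q(G, r) = 2*r*(3 + G) (Q(G, r) = (3 + G)*(2*r) = 2*r*(3 + G))
R(V, P) = 4 (R(V, P) = -1 + 5 = 4)
t(u) = 4 - u
c(q) = -25 + q (c(q) = -9 + (q - (4 - 1*(-12))) = -9 + (q - (4 + 12)) = -9 + (q - 1*16) = -9 + (q - 16) = -9 + (-16 + q) = -25 + q)
c(-217)/(-208443) + 371086/(-271756) = (-25 - 217)/(-208443) + 371086/(-271756) = -242*(-1/208443) + 371086*(-1/271756) = 242/208443 - 185543/135878 = -38642257073/28322817954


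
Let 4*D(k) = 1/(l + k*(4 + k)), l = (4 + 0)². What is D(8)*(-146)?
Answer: -73/224 ≈ -0.32589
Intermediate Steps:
l = 16 (l = 4² = 16)
D(k) = 1/(4*(16 + k*(4 + k)))
D(8)*(-146) = (1/(4*(16 + 8² + 4*8)))*(-146) = (1/(4*(16 + 64 + 32)))*(-146) = ((¼)/112)*(-146) = ((¼)*(1/112))*(-146) = (1/448)*(-146) = -73/224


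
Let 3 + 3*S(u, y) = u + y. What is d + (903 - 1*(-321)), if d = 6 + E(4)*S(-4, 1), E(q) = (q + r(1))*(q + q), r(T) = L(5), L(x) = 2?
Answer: 1134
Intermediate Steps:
S(u, y) = -1 + u/3 + y/3 (S(u, y) = -1 + (u + y)/3 = -1 + (u/3 + y/3) = -1 + u/3 + y/3)
r(T) = 2
E(q) = 2*q*(2 + q) (E(q) = (q + 2)*(q + q) = (2 + q)*(2*q) = 2*q*(2 + q))
d = -90 (d = 6 + (2*4*(2 + 4))*(-1 + (1/3)*(-4) + (1/3)*1) = 6 + (2*4*6)*(-1 - 4/3 + 1/3) = 6 + 48*(-2) = 6 - 96 = -90)
d + (903 - 1*(-321)) = -90 + (903 - 1*(-321)) = -90 + (903 + 321) = -90 + 1224 = 1134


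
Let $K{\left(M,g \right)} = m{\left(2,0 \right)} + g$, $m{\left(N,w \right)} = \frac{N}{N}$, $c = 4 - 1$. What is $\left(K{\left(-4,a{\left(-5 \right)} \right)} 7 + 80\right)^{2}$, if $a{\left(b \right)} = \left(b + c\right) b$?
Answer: $24649$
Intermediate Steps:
$c = 3$ ($c = 4 - 1 = 3$)
$m{\left(N,w \right)} = 1$
$a{\left(b \right)} = b \left(3 + b\right)$ ($a{\left(b \right)} = \left(b + 3\right) b = \left(3 + b\right) b = b \left(3 + b\right)$)
$K{\left(M,g \right)} = 1 + g$
$\left(K{\left(-4,a{\left(-5 \right)} \right)} 7 + 80\right)^{2} = \left(\left(1 - 5 \left(3 - 5\right)\right) 7 + 80\right)^{2} = \left(\left(1 - -10\right) 7 + 80\right)^{2} = \left(\left(1 + 10\right) 7 + 80\right)^{2} = \left(11 \cdot 7 + 80\right)^{2} = \left(77 + 80\right)^{2} = 157^{2} = 24649$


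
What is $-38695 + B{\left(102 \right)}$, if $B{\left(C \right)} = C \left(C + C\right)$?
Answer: $-17887$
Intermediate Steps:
$B{\left(C \right)} = 2 C^{2}$ ($B{\left(C \right)} = C 2 C = 2 C^{2}$)
$-38695 + B{\left(102 \right)} = -38695 + 2 \cdot 102^{2} = -38695 + 2 \cdot 10404 = -38695 + 20808 = -17887$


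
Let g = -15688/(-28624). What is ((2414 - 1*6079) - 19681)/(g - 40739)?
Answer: 83531988/145762181 ≈ 0.57307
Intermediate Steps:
g = 1961/3578 (g = -15688*(-1/28624) = 1961/3578 ≈ 0.54807)
((2414 - 1*6079) - 19681)/(g - 40739) = ((2414 - 1*6079) - 19681)/(1961/3578 - 40739) = ((2414 - 6079) - 19681)/(-145762181/3578) = (-3665 - 19681)*(-3578/145762181) = -23346*(-3578/145762181) = 83531988/145762181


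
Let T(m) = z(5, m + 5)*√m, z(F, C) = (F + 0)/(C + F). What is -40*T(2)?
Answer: -50*√2/3 ≈ -23.570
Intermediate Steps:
z(F, C) = F/(C + F)
T(m) = 5*√m/(10 + m) (T(m) = (5/((m + 5) + 5))*√m = (5/((5 + m) + 5))*√m = (5/(10 + m))*√m = 5*√m/(10 + m))
-40*T(2) = -200*√2/(10 + 2) = -200*√2/12 = -50*√2/3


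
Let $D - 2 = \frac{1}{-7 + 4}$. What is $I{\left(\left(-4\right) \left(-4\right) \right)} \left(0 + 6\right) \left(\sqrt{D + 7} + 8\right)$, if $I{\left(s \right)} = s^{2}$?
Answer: $12288 + 512 \sqrt{78} \approx 16810.0$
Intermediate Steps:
$D = \frac{5}{3}$ ($D = 2 + \frac{1}{-7 + 4} = 2 + \frac{1}{-3} = 2 - \frac{1}{3} = \frac{5}{3} \approx 1.6667$)
$I{\left(\left(-4\right) \left(-4\right) \right)} \left(0 + 6\right) \left(\sqrt{D + 7} + 8\right) = \left(\left(-4\right) \left(-4\right)\right)^{2} \left(0 + 6\right) \left(\sqrt{\frac{5}{3} + 7} + 8\right) = 16^{2} \cdot 6 \left(\sqrt{\frac{26}{3}} + 8\right) = 256 \cdot 6 \left(\frac{\sqrt{78}}{3} + 8\right) = 1536 \left(8 + \frac{\sqrt{78}}{3}\right) = 12288 + 512 \sqrt{78}$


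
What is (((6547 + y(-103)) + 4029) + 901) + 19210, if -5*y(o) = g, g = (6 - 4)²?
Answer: 153431/5 ≈ 30686.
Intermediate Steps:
g = 4 (g = 2² = 4)
y(o) = -⅘ (y(o) = -⅕*4 = -⅘)
(((6547 + y(-103)) + 4029) + 901) + 19210 = (((6547 - ⅘) + 4029) + 901) + 19210 = ((32731/5 + 4029) + 901) + 19210 = (52876/5 + 901) + 19210 = 57381/5 + 19210 = 153431/5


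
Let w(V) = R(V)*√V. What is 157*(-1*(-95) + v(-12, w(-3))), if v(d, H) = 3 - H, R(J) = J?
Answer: 15386 + 471*I*√3 ≈ 15386.0 + 815.8*I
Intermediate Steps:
w(V) = V^(3/2) (w(V) = V*√V = V^(3/2))
157*(-1*(-95) + v(-12, w(-3))) = 157*(-1*(-95) + (3 - (-3)^(3/2))) = 157*(95 + (3 - (-3)*I*√3)) = 157*(95 + (3 + 3*I*√3)) = 157*(98 + 3*I*√3) = 15386 + 471*I*√3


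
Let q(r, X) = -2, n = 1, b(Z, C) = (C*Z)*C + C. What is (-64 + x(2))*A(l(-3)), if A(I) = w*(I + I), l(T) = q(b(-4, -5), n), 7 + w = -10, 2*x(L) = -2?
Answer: -4420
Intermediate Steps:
b(Z, C) = C + Z*C² (b(Z, C) = Z*C² + C = C + Z*C²)
x(L) = -1 (x(L) = (½)*(-2) = -1)
w = -17 (w = -7 - 10 = -17)
l(T) = -2
A(I) = -34*I (A(I) = -17*(I + I) = -34*I)
(-64 + x(2))*A(l(-3)) = (-64 - 1)*(-34*(-2)) = -65*68 = -4420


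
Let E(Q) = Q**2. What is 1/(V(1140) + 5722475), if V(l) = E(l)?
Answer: 1/7022075 ≈ 1.4241e-7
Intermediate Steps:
V(l) = l**2
1/(V(1140) + 5722475) = 1/(1140**2 + 5722475) = 1/(1299600 + 5722475) = 1/7022075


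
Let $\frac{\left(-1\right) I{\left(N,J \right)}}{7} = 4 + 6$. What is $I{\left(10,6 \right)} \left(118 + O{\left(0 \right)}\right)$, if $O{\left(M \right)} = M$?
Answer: $-8260$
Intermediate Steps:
$I{\left(N,J \right)} = -70$ ($I{\left(N,J \right)} = - 7 \left(4 + 6\right) = \left(-7\right) 10 = -70$)
$I{\left(10,6 \right)} \left(118 + O{\left(0 \right)}\right) = - 70 \left(118 + 0\right) = \left(-70\right) 118 = -8260$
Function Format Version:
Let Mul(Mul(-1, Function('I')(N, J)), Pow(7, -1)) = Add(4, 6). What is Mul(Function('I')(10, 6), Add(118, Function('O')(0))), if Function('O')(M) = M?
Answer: -8260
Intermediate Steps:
Function('I')(N, J) = -70 (Function('I')(N, J) = Mul(-7, Add(4, 6)) = Mul(-7, 10) = -70)
Mul(Function('I')(10, 6), Add(118, Function('O')(0))) = Mul(-70, Add(118, 0)) = Mul(-70, 118) = -8260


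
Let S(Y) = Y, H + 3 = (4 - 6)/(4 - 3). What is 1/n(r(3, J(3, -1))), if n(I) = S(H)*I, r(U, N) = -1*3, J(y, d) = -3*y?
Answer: 1/15 ≈ 0.066667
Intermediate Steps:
H = -5 (H = -3 + (4 - 6)/(4 - 3) = -3 - 2/1 = -3 - 2*1 = -3 - 2 = -5)
r(U, N) = -3
n(I) = -5*I
1/n(r(3, J(3, -1))) = 1/(-5*(-3)) = 1/15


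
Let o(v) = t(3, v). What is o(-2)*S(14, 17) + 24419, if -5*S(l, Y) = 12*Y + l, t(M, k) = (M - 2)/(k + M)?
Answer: 121877/5 ≈ 24375.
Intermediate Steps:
t(M, k) = (-2 + M)/(M + k)
S(l, Y) = -12*Y/5 - l/5 (S(l, Y) = -(12*Y + l)/5 = -(l + 12*Y)/5 = -12*Y/5 - l/5)
o(v) = 1/(3 + v) (o(v) = (-2 + 3)/(3 + v) = 1/(3 + v))
o(-2)*S(14, 17) + 24419 = (-12/5*17 - ⅕*14)/(3 - 2) + 24419 = (-204/5 - 14/5)/1 + 24419 = 1*(-218/5) + 24419 = -218/5 + 24419 = 121877/5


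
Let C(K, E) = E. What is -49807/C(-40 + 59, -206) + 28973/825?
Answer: 47059213/169950 ≈ 276.90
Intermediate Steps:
-49807/C(-40 + 59, -206) + 28973/825 = -49807/(-206) + 28973/825 = -49807*(-1/206) + 28973*(1/825) = 49807/206 + 28973/825 = 47059213/169950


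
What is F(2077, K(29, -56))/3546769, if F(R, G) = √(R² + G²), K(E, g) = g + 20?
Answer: 5*√172609/3546769 ≈ 0.00058569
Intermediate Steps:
K(E, g) = 20 + g
F(R, G) = √(G² + R²)
F(2077, K(29, -56))/3546769 = √((20 - 56)² + 2077²)/3546769 = √((-36)² + 4313929)*(1/3546769) = √(1296 + 4313929)*(1/3546769) = √4315225*(1/3546769) = (5*√172609)*(1/3546769) = 5*√172609/3546769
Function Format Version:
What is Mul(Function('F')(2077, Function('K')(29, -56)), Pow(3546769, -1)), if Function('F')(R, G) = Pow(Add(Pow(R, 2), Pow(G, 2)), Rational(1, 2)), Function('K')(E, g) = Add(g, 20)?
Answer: Mul(Rational(5, 3546769), Pow(172609, Rational(1, 2))) ≈ 0.00058569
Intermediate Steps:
Function('K')(E, g) = Add(20, g)
Function('F')(R, G) = Pow(Add(Pow(G, 2), Pow(R, 2)), Rational(1, 2))
Mul(Function('F')(2077, Function('K')(29, -56)), Pow(3546769, -1)) = Mul(Pow(Add(Pow(Add(20, -56), 2), Pow(2077, 2)), Rational(1, 2)), Pow(3546769, -1)) = Mul(Pow(Add(Pow(-36, 2), 4313929), Rational(1, 2)), Rational(1, 3546769)) = Mul(Pow(Add(1296, 4313929), Rational(1, 2)), Rational(1, 3546769)) = Mul(Pow(4315225, Rational(1, 2)), Rational(1, 3546769)) = Mul(Mul(5, Pow(172609, Rational(1, 2))), Rational(1, 3546769)) = Mul(Rational(5, 3546769), Pow(172609, Rational(1, 2)))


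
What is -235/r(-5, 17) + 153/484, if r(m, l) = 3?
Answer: -113281/1452 ≈ -78.017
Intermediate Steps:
-235/r(-5, 17) + 153/484 = -235/3 + 153/484 = -113281/1452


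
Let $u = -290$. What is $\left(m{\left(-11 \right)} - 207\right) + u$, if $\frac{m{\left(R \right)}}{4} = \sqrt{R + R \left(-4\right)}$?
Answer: $-497 + 4 \sqrt{33} \approx -474.02$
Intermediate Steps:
$m{\left(R \right)} = 4 \sqrt{3} \sqrt{- R}$ ($m{\left(R \right)} = 4 \sqrt{R + R \left(-4\right)} = 4 \sqrt{R - 4 R} = 4 \sqrt{- 3 R} = 4 \sqrt{3} \sqrt{- R}$)
$\left(m{\left(-11 \right)} - 207\right) + u = \left(4 \sqrt{3} \sqrt{\left(-1\right) \left(-11\right)} - 207\right) - 290 = \left(4 \sqrt{3} \sqrt{11} - 207\right) - 290 = \left(4 \sqrt{33} - 207\right) - 290 = \left(-207 + 4 \sqrt{33}\right) - 290 = -497 + 4 \sqrt{33}$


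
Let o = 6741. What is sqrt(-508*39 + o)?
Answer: I*sqrt(13071) ≈ 114.33*I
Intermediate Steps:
sqrt(-508*39 + o) = sqrt(-508*39 + 6741) = sqrt(-19812 + 6741) = sqrt(-13071) = I*sqrt(13071)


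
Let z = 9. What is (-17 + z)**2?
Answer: 64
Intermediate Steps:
(-17 + z)**2 = (-17 + 9)**2 = (-8)**2 = 64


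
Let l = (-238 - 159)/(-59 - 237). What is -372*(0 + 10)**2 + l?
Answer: -11010803/296 ≈ -37199.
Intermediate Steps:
l = 397/296 (l = -397/(-296) = -397*(-1/296) = 397/296 ≈ 1.3412)
-372*(0 + 10)**2 + l = -372*(0 + 10)**2 + 397/296 = -372*10**2 + 397/296 = -372*100 + 397/296 = -37200 + 397/296 = -11010803/296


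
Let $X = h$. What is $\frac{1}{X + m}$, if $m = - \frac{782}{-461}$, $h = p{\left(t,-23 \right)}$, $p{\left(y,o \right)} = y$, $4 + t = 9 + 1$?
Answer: $\frac{461}{3548} \approx 0.12993$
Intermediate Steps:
$t = 6$ ($t = -4 + \left(9 + 1\right) = -4 + 10 = 6$)
$h = 6$
$m = \frac{782}{461}$ ($m = \left(-782\right) \left(- \frac{1}{461}\right) = \frac{782}{461} \approx 1.6963$)
$X = 6$
$\frac{1}{X + m} = \frac{1}{6 + \frac{782}{461}} = \frac{1}{\frac{3548}{461}} = \frac{461}{3548}$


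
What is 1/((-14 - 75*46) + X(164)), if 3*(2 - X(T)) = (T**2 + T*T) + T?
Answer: -3/64342 ≈ -4.6626e-5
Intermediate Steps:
X(T) = 2 - 2*T**2/3 - T/3 (X(T) = 2 - ((T**2 + T*T) + T)/3 = 2 - ((T**2 + T**2) + T)/3 = 2 - (2*T**2 + T)/3 = 2 - (T + 2*T**2)/3 = 2 + (-2*T**2/3 - T/3) = 2 - 2*T**2/3 - T/3)
1/((-14 - 75*46) + X(164)) = 1/((-14 - 75*46) + (2 - 2/3*164**2 - 1/3*164)) = 1/((-14 - 3450) + (2 - 2/3*26896 - 164/3)) = 1/(-3464 + (2 - 53792/3 - 164/3)) = 1/(-3464 - 53950/3) = 1/(-64342/3) = -3/64342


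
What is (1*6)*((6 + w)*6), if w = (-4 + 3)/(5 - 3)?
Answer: 198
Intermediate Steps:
w = -½ (w = -1/2 = -1*½ = -½ ≈ -0.50000)
(1*6)*((6 + w)*6) = (1*6)*((6 - ½)*6) = 6*((11/2)*6) = 6*33 = 198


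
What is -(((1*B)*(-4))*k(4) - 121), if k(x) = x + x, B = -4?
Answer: -7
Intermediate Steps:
k(x) = 2*x
-(((1*B)*(-4))*k(4) - 121) = -(((1*(-4))*(-4))*(2*4) - 121) = -(-4*(-4)*8 - 121) = -(16*8 - 121) = -(128 - 121) = -1*7 = -7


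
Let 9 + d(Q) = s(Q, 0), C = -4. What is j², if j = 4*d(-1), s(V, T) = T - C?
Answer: 400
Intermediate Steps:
s(V, T) = 4 + T (s(V, T) = T - 1*(-4) = T + 4 = 4 + T)
d(Q) = -5 (d(Q) = -9 + (4 + 0) = -9 + 4 = -5)
j = -20 (j = 4*(-5) = -20)
j² = (-20)² = 400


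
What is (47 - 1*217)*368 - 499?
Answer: -63059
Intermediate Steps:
(47 - 1*217)*368 - 499 = (47 - 217)*368 - 499 = -170*368 - 499 = -62560 - 499 = -63059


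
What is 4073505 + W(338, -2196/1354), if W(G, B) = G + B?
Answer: 2757990613/677 ≈ 4.0738e+6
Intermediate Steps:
W(G, B) = B + G
4073505 + W(338, -2196/1354) = 4073505 + (-2196/1354 + 338) = 4073505 + (-2196*1/1354 + 338) = 4073505 + (-1098/677 + 338) = 4073505 + 227728/677 = 2757990613/677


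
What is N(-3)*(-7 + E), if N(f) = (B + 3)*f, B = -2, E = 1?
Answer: 18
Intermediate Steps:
N(f) = f (N(f) = (-2 + 3)*f = 1*f = f)
N(-3)*(-7 + E) = -3*(-7 + 1) = -3*(-6) = 18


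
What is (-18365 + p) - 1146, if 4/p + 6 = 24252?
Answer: -236531851/12123 ≈ -19511.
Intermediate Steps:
p = 2/12123 (p = 4/(-6 + 24252) = 4/24246 = 4*(1/24246) = 2/12123 ≈ 0.00016498)
(-18365 + p) - 1146 = (-18365 + 2/12123) - 1146 = -222638893/12123 - 1146 = -236531851/12123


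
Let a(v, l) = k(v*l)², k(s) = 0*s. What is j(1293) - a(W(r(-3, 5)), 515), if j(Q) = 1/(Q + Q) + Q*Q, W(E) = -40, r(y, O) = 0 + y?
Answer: 4323401515/2586 ≈ 1.6718e+6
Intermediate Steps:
r(y, O) = y
k(s) = 0
a(v, l) = 0 (a(v, l) = 0² = 0)
j(Q) = Q² + 1/(2*Q) (j(Q) = 1/(2*Q) + Q² = Q² + 1/(2*Q))
j(1293) - a(W(r(-3, 5)), 515) = (½ + 1293³)/1293 - 1*0 = (½ + 2161700757)/1293 + 0 = (1/1293)*(4323401515/2) + 0 = 4323401515/2586 + 0 = 4323401515/2586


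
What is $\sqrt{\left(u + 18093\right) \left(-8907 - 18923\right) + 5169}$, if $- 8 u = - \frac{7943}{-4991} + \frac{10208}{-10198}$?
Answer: $\frac{13 i \sqrt{14590841435809254049}}{2212966} \approx 22439.0 i$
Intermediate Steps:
$u = - \frac{15027293}{203592872}$ ($u = - \frac{- \frac{7943}{-4991} + \frac{10208}{-10198}}{8} = - \frac{\left(-7943\right) \left(- \frac{1}{4991}\right) + 10208 \left(- \frac{1}{10198}\right)}{8} = - \frac{\frac{7943}{4991} - \frac{5104}{5099}}{8} = \left(- \frac{1}{8}\right) \frac{15027293}{25449109} = - \frac{15027293}{203592872} \approx -0.07381$)
$\sqrt{\left(u + 18093\right) \left(-8907 - 18923\right) + 5169} = \sqrt{\left(- \frac{15027293}{203592872} + 18093\right) \left(-8907 - 18923\right) + 5169} = \sqrt{\frac{3683590805803}{203592872} \left(-27830\right) + 5169} = \sqrt{- \frac{2228572437510815}{4425932} + 5169} = \sqrt{- \frac{2228549559868307}{4425932}} = \frac{13 i \sqrt{14590841435809254049}}{2212966}$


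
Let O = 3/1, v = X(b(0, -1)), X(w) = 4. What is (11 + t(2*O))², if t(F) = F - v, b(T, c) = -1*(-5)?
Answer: 169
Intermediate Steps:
b(T, c) = 5
v = 4
O = 3 (O = 3*1 = 3)
t(F) = -4 + F (t(F) = F - 1*4 = F - 4 = -4 + F)
(11 + t(2*O))² = (11 + (-4 + 2*3))² = (11 + (-4 + 6))² = (11 + 2)² = 13² = 169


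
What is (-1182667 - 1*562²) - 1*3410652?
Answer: -4909163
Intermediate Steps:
(-1182667 - 1*562²) - 1*3410652 = (-1182667 - 1*315844) - 3410652 = (-1182667 - 315844) - 3410652 = -1498511 - 3410652 = -4909163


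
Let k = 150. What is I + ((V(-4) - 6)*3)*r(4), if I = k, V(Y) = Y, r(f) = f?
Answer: 30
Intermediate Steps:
I = 150
I + ((V(-4) - 6)*3)*r(4) = 150 + ((-4 - 6)*3)*4 = 150 - 10*3*4 = 150 - 30*4 = 150 - 120 = 30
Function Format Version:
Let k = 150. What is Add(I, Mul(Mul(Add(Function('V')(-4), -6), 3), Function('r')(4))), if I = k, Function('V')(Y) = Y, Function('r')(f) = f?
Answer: 30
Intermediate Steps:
I = 150
Add(I, Mul(Mul(Add(Function('V')(-4), -6), 3), Function('r')(4))) = Add(150, Mul(Mul(Add(-4, -6), 3), 4)) = Add(150, Mul(Mul(-10, 3), 4)) = Add(150, Mul(-30, 4)) = Add(150, -120) = 30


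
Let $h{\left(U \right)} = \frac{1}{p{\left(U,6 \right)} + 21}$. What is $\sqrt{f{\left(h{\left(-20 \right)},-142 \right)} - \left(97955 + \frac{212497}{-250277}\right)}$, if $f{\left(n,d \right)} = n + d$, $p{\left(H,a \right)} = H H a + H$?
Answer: $\frac{i \sqrt{14753192408495001915}}{12263573} \approx 313.2 i$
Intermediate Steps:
$p{\left(H,a \right)} = H + a H^{2}$ ($p{\left(H,a \right)} = H^{2} a + H = a H^{2} + H = H + a H^{2}$)
$h{\left(U \right)} = \frac{1}{21 + U \left(1 + 6 U\right)}$ ($h{\left(U \right)} = \frac{1}{U \left(1 + U 6\right) + 21} = \frac{1}{U \left(1 + 6 U\right) + 21} = \frac{1}{21 + U \left(1 + 6 U\right)}$)
$f{\left(n,d \right)} = d + n$
$\sqrt{f{\left(h{\left(-20 \right)},-142 \right)} - \left(97955 + \frac{212497}{-250277}\right)} = \sqrt{\left(-142 + \frac{1}{21 - 20 \left(1 + 6 \left(-20\right)\right)}\right) - \left(97955 + \frac{212497}{-250277}\right)} = \sqrt{\left(-142 + \frac{1}{21 - 20 \left(1 - 120\right)}\right) - \frac{24515671038}{250277}} = \sqrt{\left(-142 + \frac{1}{21 - -2380}\right) + \left(\frac{212497}{250277} - 97955\right)} = \sqrt{\left(-142 + \frac{1}{21 + 2380}\right) - \frac{24515671038}{250277}} = \sqrt{\left(-142 + \frac{1}{2401}\right) - \frac{24515671038}{250277}} = \sqrt{- \frac{340941}{2401} - \frac{24515671038}{250277}} = \sqrt{- \frac{58947455852895}{600915077}} = \frac{i \sqrt{14753192408495001915}}{12263573}$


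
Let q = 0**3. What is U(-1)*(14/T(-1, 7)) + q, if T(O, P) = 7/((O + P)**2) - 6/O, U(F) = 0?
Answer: 0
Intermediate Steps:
T(O, P) = -6/O + 7/(O + P)**2 (T(O, P) = 7/(O + P)**2 - 6/O = -6/O + 7/(O + P)**2)
q = 0
U(-1)*(14/T(-1, 7)) + q = 0*(14/(-6/(-1) + 7/(-1 + 7)**2)) + 0 = 0*(14/(-6*(-1) + 7/6**2)) + 0 = 0*(14/(6 + 7*(1/36))) + 0 = 0*(14/(6 + 7/36)) + 0 = 0*(14/(223/36)) + 0 = 0*(14*(36/223)) + 0 = 0*(504/223) + 0 = 0 + 0 = 0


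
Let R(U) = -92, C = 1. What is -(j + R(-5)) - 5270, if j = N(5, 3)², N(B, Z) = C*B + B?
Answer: -5278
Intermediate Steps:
N(B, Z) = 2*B (N(B, Z) = 1*B + B = B + B = 2*B)
j = 100 (j = (2*5)² = 10² = 100)
-(j + R(-5)) - 5270 = -(100 - 92) - 5270 = -1*8 - 5270 = -8 - 5270 = -5278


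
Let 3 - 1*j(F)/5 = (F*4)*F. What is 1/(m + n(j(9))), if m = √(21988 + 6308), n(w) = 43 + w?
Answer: -781/1205774 - 3*√786/1205774 ≈ -0.00071747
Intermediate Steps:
j(F) = 15 - 20*F² (j(F) = 15 - 5*F*4*F = 15 - 5*4*F*F = 15 - 20*F²)
m = 6*√786 (m = √28296 = 6*√786 ≈ 168.21)
1/(m + n(j(9))) = 1/(6*√786 + (43 + (15 - 20*9²))) = 1/(6*√786 + (43 + (15 - 20*81))) = 1/(6*√786 + (43 + (15 - 1620))) = 1/(6*√786 + (43 - 1605)) = 1/(6*√786 - 1562) = 1/(-1562 + 6*√786)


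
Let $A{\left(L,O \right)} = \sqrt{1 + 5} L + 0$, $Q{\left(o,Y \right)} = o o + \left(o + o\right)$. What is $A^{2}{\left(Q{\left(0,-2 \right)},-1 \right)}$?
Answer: $0$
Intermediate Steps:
$Q{\left(o,Y \right)} = o^{2} + 2 o$
$A{\left(L,O \right)} = L \sqrt{6}$ ($A{\left(L,O \right)} = \sqrt{6} L + 0 = L \sqrt{6} + 0 = L \sqrt{6}$)
$A^{2}{\left(Q{\left(0,-2 \right)},-1 \right)} = \left(0 \left(2 + 0\right) \sqrt{6}\right)^{2} = \left(0 \cdot 2 \sqrt{6}\right)^{2} = \left(0 \sqrt{6}\right)^{2} = 0^{2} = 0$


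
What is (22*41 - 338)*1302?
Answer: 734328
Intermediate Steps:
(22*41 - 338)*1302 = (902 - 338)*1302 = 564*1302 = 734328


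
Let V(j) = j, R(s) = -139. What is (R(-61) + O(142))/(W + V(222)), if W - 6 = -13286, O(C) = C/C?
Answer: 69/6529 ≈ 0.010568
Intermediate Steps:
O(C) = 1
W = -13280 (W = 6 - 13286 = -13280)
(R(-61) + O(142))/(W + V(222)) = (-139 + 1)/(-13280 + 222) = -138/(-13058) = -138*(-1/13058) = 69/6529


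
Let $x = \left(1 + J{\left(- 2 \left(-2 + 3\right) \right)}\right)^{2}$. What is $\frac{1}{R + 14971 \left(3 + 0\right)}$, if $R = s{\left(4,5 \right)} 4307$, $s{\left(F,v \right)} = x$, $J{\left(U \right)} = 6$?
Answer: $\frac{1}{255956} \approx 3.9069 \cdot 10^{-6}$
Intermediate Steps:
$x = 49$ ($x = \left(1 + 6\right)^{2} = 7^{2} = 49$)
$s{\left(F,v \right)} = 49$
$R = 211043$ ($R = 49 \cdot 4307 = 211043$)
$\frac{1}{R + 14971 \left(3 + 0\right)} = \frac{1}{211043 + 14971 \left(3 + 0\right)} = \frac{1}{211043 + 14971 \cdot 3} = \frac{1}{211043 + 44913} = \frac{1}{255956}$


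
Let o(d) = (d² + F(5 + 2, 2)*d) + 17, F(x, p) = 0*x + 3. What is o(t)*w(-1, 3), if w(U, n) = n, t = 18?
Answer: 1185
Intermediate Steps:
F(x, p) = 3 (F(x, p) = 0 + 3 = 3)
o(d) = 17 + d² + 3*d (o(d) = (d² + 3*d) + 17 = 17 + d² + 3*d)
o(t)*w(-1, 3) = (17 + 18² + 3*18)*3 = (17 + 324 + 54)*3 = 395*3 = 1185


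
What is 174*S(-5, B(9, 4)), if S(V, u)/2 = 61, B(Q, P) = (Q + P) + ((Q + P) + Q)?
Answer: 21228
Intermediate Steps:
B(Q, P) = 2*P + 3*Q (B(Q, P) = (P + Q) + ((P + Q) + Q) = (P + Q) + (P + 2*Q) = 2*P + 3*Q)
S(V, u) = 122 (S(V, u) = 2*61 = 122)
174*S(-5, B(9, 4)) = 174*122 = 21228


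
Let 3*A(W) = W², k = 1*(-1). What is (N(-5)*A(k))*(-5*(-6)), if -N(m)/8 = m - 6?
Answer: 880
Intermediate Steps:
N(m) = 48 - 8*m (N(m) = -8*(m - 6) = -8*(-6 + m) = 48 - 8*m)
k = -1
A(W) = W²/3
(N(-5)*A(k))*(-5*(-6)) = ((48 - 8*(-5))*((⅓)*(-1)²))*(-5*(-6)) = ((48 + 40)*((⅓)*1))*30 = (88*(⅓))*30 = (88/3)*30 = 880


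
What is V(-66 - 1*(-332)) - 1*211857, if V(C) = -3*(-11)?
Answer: -211824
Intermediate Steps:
V(C) = 33
V(-66 - 1*(-332)) - 1*211857 = 33 - 1*211857 = 33 - 211857 = -211824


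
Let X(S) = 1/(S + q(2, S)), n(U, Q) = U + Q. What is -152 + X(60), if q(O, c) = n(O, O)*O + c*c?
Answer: -557535/3668 ≈ -152.00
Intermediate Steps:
n(U, Q) = Q + U
q(O, c) = c² + 2*O² (q(O, c) = (O + O)*O + c*c = (2*O)*O + c² = 2*O² + c² = c² + 2*O²)
X(S) = 1/(8 + S + S²) (X(S) = 1/(S + (S² + 2*2²)) = 1/(S + (S² + 2*4)) = 1/(S + (S² + 8)) = 1/(S + (8 + S²)) = 1/(8 + S + S²))
-152 + X(60) = -152 + 1/(8 + 60 + 60²) = -152 + 1/(8 + 60 + 3600) = -152 + 1/3668 = -557535/3668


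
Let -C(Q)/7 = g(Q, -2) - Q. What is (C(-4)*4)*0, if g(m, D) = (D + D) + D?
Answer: 0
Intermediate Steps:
g(m, D) = 3*D (g(m, D) = 2*D + D = 3*D)
C(Q) = 42 + 7*Q (C(Q) = -7*(3*(-2) - Q) = -7*(-6 - Q) = 42 + 7*Q)
(C(-4)*4)*0 = ((42 + 7*(-4))*4)*0 = ((42 - 28)*4)*0 = (14*4)*0 = 56*0 = 0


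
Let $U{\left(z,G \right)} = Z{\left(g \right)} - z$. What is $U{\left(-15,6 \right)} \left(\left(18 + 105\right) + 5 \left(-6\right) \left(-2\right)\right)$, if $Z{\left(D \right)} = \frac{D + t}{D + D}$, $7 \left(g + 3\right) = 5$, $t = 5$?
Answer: $\frac{84363}{32} \approx 2636.3$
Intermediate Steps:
$g = - \frac{16}{7}$ ($g = -3 + \frac{1}{7} \cdot 5 = -3 + \frac{5}{7} = - \frac{16}{7} \approx -2.2857$)
$Z{\left(D \right)} = \frac{5 + D}{2 D}$ ($Z{\left(D \right)} = \frac{D + 5}{D + D} = \frac{5 + D}{2 D}$)
$U{\left(z,G \right)} = - \frac{19}{32} - z$ ($U{\left(z,G \right)} = \frac{5 - \frac{16}{7}}{2 \left(- \frac{16}{7}\right)} - z = \frac{1}{2} \left(- \frac{7}{16}\right) \frac{19}{7} - z = - \frac{19}{32} - z$)
$U{\left(-15,6 \right)} \left(\left(18 + 105\right) + 5 \left(-6\right) \left(-2\right)\right) = \left(- \frac{19}{32} - -15\right) \left(\left(18 + 105\right) + 5 \left(-6\right) \left(-2\right)\right) = \left(- \frac{19}{32} + 15\right) \left(123 - -60\right) = \frac{461 \left(123 + 60\right)}{32} = \frac{461}{32} \cdot 183 = \frac{84363}{32}$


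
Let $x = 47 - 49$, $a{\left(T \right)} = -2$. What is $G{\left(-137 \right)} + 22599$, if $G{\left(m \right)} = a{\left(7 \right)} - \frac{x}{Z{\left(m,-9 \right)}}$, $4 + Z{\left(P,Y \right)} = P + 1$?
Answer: $\frac{1581789}{70} \approx 22597.0$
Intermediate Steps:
$x = -2$
$Z{\left(P,Y \right)} = -3 + P$ ($Z{\left(P,Y \right)} = -4 + \left(P + 1\right) = -4 + \left(1 + P\right) = -3 + P$)
$G{\left(m \right)} = -2 + \frac{2}{-3 + m}$ ($G{\left(m \right)} = -2 - - \frac{2}{-3 + m} = -2 + \frac{2}{-3 + m}$)
$G{\left(-137 \right)} + 22599 = \frac{2 \left(4 - -137\right)}{-3 - 137} + 22599 = \frac{2 \left(4 + 137\right)}{-140} + 22599 = 2 \left(- \frac{1}{140}\right) 141 + 22599 = - \frac{141}{70} + 22599 = \frac{1581789}{70}$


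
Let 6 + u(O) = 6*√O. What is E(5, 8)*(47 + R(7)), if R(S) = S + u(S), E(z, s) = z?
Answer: 240 + 30*√7 ≈ 319.37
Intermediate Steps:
u(O) = -6 + 6*√O
R(S) = -6 + S + 6*√S (R(S) = S + (-6 + 6*√S) = -6 + S + 6*√S)
E(5, 8)*(47 + R(7)) = 5*(47 + (-6 + 7 + 6*√7)) = 5*(47 + (1 + 6*√7)) = 5*(48 + 6*√7) = 240 + 30*√7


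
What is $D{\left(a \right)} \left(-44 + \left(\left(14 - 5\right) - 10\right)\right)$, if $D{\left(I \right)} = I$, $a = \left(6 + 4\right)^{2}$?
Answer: $-4500$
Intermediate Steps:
$a = 100$ ($a = 10^{2} = 100$)
$D{\left(a \right)} \left(-44 + \left(\left(14 - 5\right) - 10\right)\right) = 100 \left(-44 + \left(\left(14 - 5\right) - 10\right)\right) = 100 \left(-44 + \left(9 - 10\right)\right) = 100 \left(-44 - 1\right) = 100 \left(-45\right) = -4500$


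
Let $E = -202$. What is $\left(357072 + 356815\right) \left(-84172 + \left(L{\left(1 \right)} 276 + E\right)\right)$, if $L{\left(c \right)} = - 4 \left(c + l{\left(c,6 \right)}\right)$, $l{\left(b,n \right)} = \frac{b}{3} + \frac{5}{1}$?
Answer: $-65224999642$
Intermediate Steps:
$l{\left(b,n \right)} = 5 + \frac{b}{3}$ ($l{\left(b,n \right)} = b \frac{1}{3} + 5 \cdot 1 = \frac{b}{3} + 5 = 5 + \frac{b}{3}$)
$L{\left(c \right)} = -20 - \frac{16 c}{3}$ ($L{\left(c \right)} = - 4 \left(c + \left(5 + \frac{c}{3}\right)\right) = - 4 \left(5 + \frac{4 c}{3}\right) = -20 - \frac{16 c}{3}$)
$\left(357072 + 356815\right) \left(-84172 + \left(L{\left(1 \right)} 276 + E\right)\right) = \left(357072 + 356815\right) \left(-84172 + \left(\left(-20 - \frac{16}{3}\right) 276 - 202\right)\right) = 713887 \left(-84172 + \left(\left(-20 - \frac{16}{3}\right) 276 - 202\right)\right) = 713887 \left(-84172 - 7194\right) = 713887 \left(-91366\right) = -65224999642$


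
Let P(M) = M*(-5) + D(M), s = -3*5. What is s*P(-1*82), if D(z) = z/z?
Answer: -6165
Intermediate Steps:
s = -15
D(z) = 1
P(M) = 1 - 5*M (P(M) = M*(-5) + 1 = -5*M + 1 = 1 - 5*M)
s*P(-1*82) = -15*(1 - (-5)*82) = -15*(1 - 5*(-82)) = -15*(1 + 410) = -15*411 = -6165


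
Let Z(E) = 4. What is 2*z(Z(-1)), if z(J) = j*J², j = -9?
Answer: -288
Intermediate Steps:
z(J) = -9*J²
2*z(Z(-1)) = 2*(-9*4²) = 2*(-9*16) = 2*(-144) = -288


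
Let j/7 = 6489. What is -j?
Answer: -45423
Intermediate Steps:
j = 45423 (j = 7*6489 = 45423)
-j = -1*45423 = -45423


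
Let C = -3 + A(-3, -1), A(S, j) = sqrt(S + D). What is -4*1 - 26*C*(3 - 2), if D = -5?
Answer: 74 - 52*I*sqrt(2) ≈ 74.0 - 73.539*I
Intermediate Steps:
A(S, j) = sqrt(-5 + S) (A(S, j) = sqrt(S - 5) = sqrt(-5 + S))
C = -3 + 2*I*sqrt(2) (C = -3 + sqrt(-5 - 3) = -3 + sqrt(-8) = -3 + 2*I*sqrt(2) ≈ -3.0 + 2.8284*I)
-4*1 - 26*C*(3 - 2) = -4*1 - 26*(-3 + 2*I*sqrt(2))*(3 - 2) = -4 - 26*(-3 + 2*I*sqrt(2)) = -4 + (78 - 52*I*sqrt(2)) = 74 - 52*I*sqrt(2)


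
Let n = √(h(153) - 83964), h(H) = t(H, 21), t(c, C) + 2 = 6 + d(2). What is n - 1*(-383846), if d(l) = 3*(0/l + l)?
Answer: 383846 + I*√83954 ≈ 3.8385e+5 + 289.75*I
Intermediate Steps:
d(l) = 3*l (d(l) = 3*(0 + l) = 3*l)
t(c, C) = 10 (t(c, C) = -2 + (6 + 3*2) = -2 + (6 + 6) = -2 + 12 = 10)
h(H) = 10
n = I*√83954 (n = √(10 - 83964) = √(-83954) = I*√83954 ≈ 289.75*I)
n - 1*(-383846) = I*√83954 - 1*(-383846) = I*√83954 + 383846 = 383846 + I*√83954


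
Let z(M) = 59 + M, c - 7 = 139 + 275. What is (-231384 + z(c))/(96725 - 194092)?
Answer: 230904/97367 ≈ 2.3715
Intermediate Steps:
c = 421 (c = 7 + (139 + 275) = 7 + 414 = 421)
(-231384 + z(c))/(96725 - 194092) = (-231384 + (59 + 421))/(96725 - 194092) = (-231384 + 480)/(-97367) = -230904*(-1/97367) = 230904/97367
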